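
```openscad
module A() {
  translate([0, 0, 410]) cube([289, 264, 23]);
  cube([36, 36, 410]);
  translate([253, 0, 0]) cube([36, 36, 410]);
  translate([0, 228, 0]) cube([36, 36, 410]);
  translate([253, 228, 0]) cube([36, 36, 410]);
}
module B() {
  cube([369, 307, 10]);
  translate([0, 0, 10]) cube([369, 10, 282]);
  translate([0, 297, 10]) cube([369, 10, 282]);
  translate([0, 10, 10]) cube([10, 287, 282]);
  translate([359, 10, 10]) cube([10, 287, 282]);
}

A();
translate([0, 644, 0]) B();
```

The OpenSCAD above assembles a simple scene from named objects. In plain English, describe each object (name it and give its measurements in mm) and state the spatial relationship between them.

A is a four-legged stool. The seat is 289×264 mm, 23 mm thick, top at z = 433 mm. It stands on four square legs, each 36×36 mm in cross-section, from z = 0 to the seat underside, each flush with a corner of the seat.

B is an open-topped rectangular box: outside dimensions 369×307×292 mm, with a uniform wall and base thickness of 10 mm. The base is a full 369×307 slab on the floor; four walls sit on top of the base. The front and back walls (the −y and +y sides) span the full width; the two side walls fit between them.

The open box is on the floor beside the stool on its +y side.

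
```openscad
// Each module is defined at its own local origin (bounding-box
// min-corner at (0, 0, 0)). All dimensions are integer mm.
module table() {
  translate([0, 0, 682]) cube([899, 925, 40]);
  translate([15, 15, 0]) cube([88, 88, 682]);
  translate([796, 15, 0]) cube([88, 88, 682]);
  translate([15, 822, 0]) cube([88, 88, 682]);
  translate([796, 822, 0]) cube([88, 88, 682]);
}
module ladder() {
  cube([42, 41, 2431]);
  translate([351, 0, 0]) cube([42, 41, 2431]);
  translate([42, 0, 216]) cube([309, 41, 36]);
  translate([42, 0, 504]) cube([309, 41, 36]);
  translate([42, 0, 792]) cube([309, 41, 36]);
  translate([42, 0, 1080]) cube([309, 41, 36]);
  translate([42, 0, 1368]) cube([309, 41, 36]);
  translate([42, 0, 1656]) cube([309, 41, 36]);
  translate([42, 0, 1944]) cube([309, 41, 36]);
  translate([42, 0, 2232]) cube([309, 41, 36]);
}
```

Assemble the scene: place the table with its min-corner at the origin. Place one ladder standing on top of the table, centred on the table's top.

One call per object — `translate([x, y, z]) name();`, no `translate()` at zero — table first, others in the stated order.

table();
translate([253, 442, 722]) ladder();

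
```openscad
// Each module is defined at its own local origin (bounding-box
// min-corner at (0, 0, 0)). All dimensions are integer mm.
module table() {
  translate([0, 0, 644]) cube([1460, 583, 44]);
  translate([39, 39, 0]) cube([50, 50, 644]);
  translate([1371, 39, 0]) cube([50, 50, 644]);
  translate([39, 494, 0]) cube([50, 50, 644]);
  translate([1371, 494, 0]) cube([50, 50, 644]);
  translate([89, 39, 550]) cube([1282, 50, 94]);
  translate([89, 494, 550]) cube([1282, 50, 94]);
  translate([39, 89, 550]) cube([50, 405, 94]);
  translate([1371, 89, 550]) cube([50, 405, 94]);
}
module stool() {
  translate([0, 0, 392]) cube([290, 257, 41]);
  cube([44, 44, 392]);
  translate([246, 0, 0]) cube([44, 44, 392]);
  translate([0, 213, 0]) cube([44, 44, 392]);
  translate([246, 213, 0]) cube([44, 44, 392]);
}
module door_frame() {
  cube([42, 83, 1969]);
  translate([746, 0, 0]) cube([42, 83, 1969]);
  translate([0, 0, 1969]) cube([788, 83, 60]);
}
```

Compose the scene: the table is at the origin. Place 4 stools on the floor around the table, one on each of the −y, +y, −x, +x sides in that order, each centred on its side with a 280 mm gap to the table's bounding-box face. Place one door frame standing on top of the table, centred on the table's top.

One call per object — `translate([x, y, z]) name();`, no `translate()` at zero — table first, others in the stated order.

table();
translate([585, -537, 0]) stool();
translate([585, 863, 0]) stool();
translate([-570, 163, 0]) stool();
translate([1740, 163, 0]) stool();
translate([336, 250, 688]) door_frame();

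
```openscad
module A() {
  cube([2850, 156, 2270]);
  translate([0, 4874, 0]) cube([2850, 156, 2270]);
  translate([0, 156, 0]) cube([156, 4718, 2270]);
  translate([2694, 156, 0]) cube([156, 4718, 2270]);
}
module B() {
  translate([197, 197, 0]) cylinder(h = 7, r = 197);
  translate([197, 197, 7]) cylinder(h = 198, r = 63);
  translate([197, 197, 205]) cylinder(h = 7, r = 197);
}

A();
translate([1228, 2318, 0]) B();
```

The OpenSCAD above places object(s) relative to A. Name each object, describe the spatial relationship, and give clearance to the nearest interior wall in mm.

A is a house frame. B is a spool. The spool sits inside the house frame, centred. The clearance to the nearest interior wall is 1072 mm.

Clearances: x = 1072, y = 2162; minimum 1072 mm.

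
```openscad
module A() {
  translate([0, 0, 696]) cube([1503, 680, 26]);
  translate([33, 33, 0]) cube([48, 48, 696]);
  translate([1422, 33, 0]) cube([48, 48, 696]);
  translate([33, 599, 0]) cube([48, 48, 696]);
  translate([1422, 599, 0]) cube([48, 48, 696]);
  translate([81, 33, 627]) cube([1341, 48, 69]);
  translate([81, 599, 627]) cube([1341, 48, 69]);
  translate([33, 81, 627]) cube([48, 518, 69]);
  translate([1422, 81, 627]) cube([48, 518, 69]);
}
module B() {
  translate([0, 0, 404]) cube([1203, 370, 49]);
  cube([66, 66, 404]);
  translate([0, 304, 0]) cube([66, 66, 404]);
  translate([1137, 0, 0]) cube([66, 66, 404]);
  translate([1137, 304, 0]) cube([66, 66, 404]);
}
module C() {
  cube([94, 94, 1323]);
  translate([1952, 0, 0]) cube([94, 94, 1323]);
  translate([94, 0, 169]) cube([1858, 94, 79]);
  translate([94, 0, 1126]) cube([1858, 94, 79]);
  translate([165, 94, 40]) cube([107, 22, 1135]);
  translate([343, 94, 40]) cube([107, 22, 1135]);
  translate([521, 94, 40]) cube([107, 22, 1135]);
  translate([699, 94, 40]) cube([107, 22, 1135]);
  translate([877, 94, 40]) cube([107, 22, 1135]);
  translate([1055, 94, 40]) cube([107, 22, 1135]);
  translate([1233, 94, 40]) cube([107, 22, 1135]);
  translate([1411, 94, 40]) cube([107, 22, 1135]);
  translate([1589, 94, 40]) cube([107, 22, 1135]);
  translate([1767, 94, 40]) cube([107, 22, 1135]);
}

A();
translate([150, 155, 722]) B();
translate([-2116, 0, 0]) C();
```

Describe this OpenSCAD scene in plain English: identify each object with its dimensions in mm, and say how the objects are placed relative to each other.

A is a table: top 1503 mm (x) × 680 mm (y), 26 mm thick, upper face at z = 722 mm, on four 48×48 mm square legs, each inset 33 mm from the nearest pair of top edges, running from z = 0 to the bottom of the top. Four apron rails, 48 mm thick and 69 mm tall, run between adjacent legs with their top edges flush with the underside of the top and their outer faces flush with the legs' outer faces.

B is a long wooden bench with a 1203 mm (x) × 370 mm (y) seat, 49 mm thick, its top surface 453 mm above the floor. Four 66 mm square legs at the seat corners, flush with the edges, run from z = 0 to the seat underside.

C is a fence section. Two 94×94 mm posts, 1323 mm tall, stand on the floor with a clear span of 1858 mm between their inner faces. Two horizontal rails of 94×79 mm section span the gap between the posts with their undersides at z = 169 mm and z = 1126 mm, flush with the posts' −y face. 10 pickets, each 107 mm wide, 22 mm thick and 1135 mm tall, are fixed to the +y face of the rails with their bottoms at z = 40 mm, evenly spaced across the span with equal gaps (rounded down to the nearest mm) at the −x end and between each pair — any rounding remainder accumulates at the +x end.

The bench is on top of the table, centred. The fence section is on the floor beside the table on its −x side.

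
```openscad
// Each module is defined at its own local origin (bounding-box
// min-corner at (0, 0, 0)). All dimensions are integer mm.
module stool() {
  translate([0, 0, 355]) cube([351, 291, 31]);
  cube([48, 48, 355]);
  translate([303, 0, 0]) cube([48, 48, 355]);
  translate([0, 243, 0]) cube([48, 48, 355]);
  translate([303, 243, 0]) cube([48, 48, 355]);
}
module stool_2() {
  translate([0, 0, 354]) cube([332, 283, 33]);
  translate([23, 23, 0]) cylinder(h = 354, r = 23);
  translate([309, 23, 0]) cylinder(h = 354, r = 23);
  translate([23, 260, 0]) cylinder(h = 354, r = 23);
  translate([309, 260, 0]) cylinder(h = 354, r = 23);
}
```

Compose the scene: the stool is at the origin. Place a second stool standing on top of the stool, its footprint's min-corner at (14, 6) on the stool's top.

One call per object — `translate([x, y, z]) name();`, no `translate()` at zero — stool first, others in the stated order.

stool();
translate([14, 6, 386]) stool_2();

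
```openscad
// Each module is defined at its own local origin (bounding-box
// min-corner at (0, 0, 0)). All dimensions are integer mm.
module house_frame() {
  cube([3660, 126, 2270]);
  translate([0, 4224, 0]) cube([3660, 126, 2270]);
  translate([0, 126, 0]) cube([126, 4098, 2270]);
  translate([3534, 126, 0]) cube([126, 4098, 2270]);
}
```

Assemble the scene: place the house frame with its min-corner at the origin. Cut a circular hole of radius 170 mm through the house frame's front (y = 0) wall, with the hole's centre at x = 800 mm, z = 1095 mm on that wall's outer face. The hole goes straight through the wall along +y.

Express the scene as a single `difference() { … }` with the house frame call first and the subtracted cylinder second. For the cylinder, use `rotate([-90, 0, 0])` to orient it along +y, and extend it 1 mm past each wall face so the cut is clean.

difference() {
  house_frame();
  translate([800, -1, 1095]) rotate([-90, 0, 0]) cylinder(h = 128, r = 170);
}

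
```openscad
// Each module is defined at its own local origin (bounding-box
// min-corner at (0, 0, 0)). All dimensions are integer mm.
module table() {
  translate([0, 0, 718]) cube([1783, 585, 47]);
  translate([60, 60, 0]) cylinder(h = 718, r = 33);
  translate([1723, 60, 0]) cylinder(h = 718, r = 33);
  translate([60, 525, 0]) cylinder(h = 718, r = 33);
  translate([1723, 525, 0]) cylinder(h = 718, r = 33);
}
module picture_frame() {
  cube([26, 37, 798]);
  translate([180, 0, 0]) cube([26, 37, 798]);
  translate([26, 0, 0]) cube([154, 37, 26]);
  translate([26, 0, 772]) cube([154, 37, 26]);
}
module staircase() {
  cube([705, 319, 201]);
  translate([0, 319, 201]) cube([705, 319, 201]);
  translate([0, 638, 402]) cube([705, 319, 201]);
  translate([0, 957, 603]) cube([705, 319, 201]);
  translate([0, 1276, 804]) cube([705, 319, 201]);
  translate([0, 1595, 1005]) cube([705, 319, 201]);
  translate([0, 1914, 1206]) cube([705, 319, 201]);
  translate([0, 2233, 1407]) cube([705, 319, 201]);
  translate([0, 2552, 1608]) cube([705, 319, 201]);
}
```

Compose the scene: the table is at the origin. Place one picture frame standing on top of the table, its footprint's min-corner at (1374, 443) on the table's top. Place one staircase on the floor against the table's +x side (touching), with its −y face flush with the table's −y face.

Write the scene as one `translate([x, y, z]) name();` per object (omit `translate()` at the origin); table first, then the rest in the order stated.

table();
translate([1374, 443, 765]) picture_frame();
translate([1783, 0, 0]) staircase();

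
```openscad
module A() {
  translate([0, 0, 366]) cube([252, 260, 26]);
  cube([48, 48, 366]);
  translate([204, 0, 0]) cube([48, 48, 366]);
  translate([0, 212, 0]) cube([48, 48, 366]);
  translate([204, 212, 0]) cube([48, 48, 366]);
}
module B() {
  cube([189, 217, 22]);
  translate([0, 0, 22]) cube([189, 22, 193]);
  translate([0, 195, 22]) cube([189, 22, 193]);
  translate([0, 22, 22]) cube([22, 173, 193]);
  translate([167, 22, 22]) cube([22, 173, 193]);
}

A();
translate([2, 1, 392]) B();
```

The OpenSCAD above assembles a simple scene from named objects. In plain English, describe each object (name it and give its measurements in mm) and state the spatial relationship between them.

A is a four-legged stool. The seat is 252×260 mm, 26 mm thick, top at z = 392 mm. It stands on four square legs, each 48×48 mm in cross-section, from z = 0 to the seat underside, each flush with a corner of the seat.

B is an open storage box with external size 189×217×215 mm and wall thickness 22 mm (the base is also 22 mm thick). The base covers the whole footprint; the four walls stand on the base, with the y-facing walls full-width and the x-facing walls fitting between their inner faces.

The open box is on top of the stool.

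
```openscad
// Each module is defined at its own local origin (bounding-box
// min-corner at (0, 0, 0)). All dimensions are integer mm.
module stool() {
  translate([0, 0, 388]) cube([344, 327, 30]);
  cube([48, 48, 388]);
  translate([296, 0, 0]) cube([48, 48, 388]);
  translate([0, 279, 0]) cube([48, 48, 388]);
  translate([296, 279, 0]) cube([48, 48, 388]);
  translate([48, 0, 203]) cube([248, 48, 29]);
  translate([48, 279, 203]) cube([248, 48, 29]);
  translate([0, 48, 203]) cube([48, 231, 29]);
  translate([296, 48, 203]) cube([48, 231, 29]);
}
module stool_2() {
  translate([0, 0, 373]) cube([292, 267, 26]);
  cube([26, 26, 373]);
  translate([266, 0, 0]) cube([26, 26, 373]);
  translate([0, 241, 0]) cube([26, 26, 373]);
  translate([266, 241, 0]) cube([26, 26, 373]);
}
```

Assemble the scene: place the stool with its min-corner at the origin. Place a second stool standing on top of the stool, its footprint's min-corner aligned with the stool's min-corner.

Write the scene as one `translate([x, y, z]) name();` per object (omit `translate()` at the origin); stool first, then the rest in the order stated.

stool();
translate([0, 0, 418]) stool_2();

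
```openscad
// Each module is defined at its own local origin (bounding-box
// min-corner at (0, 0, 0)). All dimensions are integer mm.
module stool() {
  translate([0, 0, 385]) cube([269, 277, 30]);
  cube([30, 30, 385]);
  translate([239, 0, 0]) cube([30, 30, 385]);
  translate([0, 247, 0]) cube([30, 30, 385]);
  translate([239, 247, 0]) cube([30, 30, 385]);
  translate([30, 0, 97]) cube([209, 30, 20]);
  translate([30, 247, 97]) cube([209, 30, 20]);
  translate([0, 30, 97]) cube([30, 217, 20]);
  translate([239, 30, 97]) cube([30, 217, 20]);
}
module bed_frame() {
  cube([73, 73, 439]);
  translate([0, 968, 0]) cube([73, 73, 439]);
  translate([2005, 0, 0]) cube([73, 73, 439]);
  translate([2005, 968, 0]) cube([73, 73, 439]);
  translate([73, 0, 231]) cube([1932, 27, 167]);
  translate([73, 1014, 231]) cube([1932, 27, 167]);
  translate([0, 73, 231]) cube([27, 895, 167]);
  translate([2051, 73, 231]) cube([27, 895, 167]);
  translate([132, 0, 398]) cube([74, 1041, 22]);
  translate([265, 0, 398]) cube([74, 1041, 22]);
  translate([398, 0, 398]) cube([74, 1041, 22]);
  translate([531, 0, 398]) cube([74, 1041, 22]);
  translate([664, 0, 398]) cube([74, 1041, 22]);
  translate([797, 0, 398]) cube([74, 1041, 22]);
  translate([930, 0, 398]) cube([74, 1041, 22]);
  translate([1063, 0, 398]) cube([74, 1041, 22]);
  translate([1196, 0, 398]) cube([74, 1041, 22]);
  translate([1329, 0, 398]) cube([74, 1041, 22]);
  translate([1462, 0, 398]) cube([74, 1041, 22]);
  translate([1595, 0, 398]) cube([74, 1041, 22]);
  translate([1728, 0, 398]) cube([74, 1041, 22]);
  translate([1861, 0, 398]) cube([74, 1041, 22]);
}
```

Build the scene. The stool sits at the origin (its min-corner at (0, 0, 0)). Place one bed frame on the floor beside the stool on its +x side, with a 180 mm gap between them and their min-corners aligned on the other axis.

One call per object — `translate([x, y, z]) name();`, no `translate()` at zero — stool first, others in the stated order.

stool();
translate([449, 0, 0]) bed_frame();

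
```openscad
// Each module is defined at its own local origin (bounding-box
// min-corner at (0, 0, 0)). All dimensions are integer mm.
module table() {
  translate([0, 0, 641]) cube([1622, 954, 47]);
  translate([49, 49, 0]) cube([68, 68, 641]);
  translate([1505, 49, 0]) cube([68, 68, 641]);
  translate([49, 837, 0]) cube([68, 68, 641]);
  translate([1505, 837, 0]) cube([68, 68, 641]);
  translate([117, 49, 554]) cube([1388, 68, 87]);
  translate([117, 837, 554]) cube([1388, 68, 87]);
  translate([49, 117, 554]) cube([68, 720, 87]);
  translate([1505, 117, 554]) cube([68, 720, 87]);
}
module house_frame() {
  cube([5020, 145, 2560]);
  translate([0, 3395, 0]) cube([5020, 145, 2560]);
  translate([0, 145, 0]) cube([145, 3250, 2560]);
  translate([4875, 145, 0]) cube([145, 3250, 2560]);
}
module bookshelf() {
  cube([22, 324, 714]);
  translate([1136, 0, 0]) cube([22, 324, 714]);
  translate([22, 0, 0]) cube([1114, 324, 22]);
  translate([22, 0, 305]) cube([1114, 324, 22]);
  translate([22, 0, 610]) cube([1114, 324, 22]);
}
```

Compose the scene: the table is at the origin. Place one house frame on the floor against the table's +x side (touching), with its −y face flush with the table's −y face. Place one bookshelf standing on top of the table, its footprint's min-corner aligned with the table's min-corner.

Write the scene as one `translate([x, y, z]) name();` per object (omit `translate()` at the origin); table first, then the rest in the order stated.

table();
translate([1622, 0, 0]) house_frame();
translate([0, 0, 688]) bookshelf();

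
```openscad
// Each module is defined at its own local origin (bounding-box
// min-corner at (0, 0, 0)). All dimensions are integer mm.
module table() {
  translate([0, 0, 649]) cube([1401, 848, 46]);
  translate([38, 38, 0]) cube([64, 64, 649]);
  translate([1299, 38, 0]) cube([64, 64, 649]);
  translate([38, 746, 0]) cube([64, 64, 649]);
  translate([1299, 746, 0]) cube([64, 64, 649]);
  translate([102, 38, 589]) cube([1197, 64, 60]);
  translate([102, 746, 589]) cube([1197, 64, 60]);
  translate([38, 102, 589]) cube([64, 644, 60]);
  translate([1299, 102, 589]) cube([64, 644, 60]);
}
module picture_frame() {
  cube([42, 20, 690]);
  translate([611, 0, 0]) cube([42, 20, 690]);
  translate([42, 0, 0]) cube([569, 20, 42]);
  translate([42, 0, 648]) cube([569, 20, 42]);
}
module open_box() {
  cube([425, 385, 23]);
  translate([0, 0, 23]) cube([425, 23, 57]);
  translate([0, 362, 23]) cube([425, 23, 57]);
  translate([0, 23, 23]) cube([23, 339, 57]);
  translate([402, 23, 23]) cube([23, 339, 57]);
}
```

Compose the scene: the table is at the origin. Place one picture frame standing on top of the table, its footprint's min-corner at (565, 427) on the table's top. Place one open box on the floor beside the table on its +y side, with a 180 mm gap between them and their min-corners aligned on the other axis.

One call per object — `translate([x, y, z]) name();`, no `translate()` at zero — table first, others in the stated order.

table();
translate([565, 427, 695]) picture_frame();
translate([0, 1028, 0]) open_box();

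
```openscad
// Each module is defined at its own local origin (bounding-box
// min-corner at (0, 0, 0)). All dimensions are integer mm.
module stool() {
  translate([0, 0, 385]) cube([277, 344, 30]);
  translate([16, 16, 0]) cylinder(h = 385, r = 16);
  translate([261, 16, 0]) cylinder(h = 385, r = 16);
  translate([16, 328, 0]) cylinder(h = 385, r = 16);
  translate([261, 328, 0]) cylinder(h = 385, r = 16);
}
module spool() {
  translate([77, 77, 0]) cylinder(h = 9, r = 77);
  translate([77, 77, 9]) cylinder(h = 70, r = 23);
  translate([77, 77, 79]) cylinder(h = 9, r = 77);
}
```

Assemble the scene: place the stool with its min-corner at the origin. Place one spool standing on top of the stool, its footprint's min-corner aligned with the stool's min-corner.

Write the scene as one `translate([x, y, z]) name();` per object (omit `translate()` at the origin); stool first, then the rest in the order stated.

stool();
translate([0, 0, 415]) spool();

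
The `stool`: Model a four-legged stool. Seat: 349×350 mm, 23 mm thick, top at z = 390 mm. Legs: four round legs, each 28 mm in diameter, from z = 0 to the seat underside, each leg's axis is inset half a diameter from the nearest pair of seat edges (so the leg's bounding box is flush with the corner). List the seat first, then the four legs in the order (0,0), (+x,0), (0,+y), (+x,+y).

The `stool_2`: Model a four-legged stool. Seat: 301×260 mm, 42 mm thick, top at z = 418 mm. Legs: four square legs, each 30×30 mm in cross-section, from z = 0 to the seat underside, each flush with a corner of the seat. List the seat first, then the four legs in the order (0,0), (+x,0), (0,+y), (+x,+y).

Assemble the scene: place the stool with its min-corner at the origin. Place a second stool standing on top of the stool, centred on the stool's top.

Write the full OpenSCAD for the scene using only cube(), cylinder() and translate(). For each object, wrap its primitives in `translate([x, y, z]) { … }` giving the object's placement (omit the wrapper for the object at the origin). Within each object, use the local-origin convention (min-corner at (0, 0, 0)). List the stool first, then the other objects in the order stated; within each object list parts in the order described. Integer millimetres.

translate([0, 0, 367]) cube([349, 350, 23]);
translate([14, 14, 0]) cylinder(h = 367, r = 14);
translate([335, 14, 0]) cylinder(h = 367, r = 14);
translate([14, 336, 0]) cylinder(h = 367, r = 14);
translate([335, 336, 0]) cylinder(h = 367, r = 14);
translate([24, 45, 390]) {
  translate([0, 0, 376]) cube([301, 260, 42]);
  cube([30, 30, 376]);
  translate([271, 0, 0]) cube([30, 30, 376]);
  translate([0, 230, 0]) cube([30, 30, 376]);
  translate([271, 230, 0]) cube([30, 30, 376]);
}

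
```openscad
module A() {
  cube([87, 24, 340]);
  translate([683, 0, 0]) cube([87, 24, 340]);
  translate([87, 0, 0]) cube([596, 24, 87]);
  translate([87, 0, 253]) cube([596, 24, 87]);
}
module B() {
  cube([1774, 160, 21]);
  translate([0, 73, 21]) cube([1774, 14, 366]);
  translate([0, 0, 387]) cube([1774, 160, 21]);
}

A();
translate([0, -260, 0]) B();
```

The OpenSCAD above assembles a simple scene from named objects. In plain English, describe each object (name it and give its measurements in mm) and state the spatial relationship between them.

A is a picture frame with a 596×166 mm rectangular opening (x by z) and a uniform 87 mm border on every side. Frame depth is 24 mm along y. It is built from two vertical stiles running the full outside height and two horizontal rails spanning the gap between the stiles.

B is an I-beam lying along x, 1774 mm long. Overall section height 408 mm. Two flanges 160 mm wide (y) and 21 mm thick, one on the floor and one at the top; a web 14 mm thick runs between them, centred on the flange width.

The I-beam is on the floor beside the picture frame on its −y side.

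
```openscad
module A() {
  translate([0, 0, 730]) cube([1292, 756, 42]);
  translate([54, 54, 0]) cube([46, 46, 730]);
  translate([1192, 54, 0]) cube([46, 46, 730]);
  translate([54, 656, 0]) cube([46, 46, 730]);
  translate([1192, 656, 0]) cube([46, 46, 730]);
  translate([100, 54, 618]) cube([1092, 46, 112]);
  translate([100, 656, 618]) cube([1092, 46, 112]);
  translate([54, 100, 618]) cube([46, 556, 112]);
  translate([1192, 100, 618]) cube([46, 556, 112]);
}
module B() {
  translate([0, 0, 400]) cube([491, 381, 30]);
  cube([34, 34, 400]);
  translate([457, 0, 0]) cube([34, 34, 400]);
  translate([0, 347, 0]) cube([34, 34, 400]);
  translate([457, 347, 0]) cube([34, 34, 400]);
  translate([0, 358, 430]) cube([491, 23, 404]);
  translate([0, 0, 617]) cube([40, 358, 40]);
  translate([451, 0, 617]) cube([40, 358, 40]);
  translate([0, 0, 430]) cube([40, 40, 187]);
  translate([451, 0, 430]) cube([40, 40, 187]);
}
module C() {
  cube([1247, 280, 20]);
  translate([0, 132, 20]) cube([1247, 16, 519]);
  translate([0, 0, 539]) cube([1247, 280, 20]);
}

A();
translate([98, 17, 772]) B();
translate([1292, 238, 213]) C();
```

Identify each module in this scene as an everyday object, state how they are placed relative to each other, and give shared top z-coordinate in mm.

Both tops at z = 772 mm.

A is a table. B is a chair. C is an I-beam. The chair is on top of the table. The I-beam is beside the table with their tops flush at z = 772. The shared top z-coordinate is 772 mm.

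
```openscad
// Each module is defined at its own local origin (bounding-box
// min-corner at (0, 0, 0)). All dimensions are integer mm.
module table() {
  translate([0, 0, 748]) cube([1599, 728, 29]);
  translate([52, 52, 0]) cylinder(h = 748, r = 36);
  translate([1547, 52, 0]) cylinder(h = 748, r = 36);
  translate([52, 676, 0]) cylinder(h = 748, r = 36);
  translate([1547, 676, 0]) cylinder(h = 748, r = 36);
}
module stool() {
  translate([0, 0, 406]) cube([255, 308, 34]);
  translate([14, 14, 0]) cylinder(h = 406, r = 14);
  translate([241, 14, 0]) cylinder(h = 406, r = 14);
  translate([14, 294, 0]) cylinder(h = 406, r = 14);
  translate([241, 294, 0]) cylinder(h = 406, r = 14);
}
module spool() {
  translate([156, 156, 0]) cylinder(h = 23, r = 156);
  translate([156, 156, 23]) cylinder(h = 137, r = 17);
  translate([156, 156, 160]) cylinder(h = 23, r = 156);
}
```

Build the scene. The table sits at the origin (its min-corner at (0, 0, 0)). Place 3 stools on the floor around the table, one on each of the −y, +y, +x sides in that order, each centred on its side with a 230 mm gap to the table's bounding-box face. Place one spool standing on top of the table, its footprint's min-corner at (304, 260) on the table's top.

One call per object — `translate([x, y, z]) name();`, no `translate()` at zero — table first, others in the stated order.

table();
translate([672, -538, 0]) stool();
translate([672, 958, 0]) stool();
translate([1829, 210, 0]) stool();
translate([304, 260, 777]) spool();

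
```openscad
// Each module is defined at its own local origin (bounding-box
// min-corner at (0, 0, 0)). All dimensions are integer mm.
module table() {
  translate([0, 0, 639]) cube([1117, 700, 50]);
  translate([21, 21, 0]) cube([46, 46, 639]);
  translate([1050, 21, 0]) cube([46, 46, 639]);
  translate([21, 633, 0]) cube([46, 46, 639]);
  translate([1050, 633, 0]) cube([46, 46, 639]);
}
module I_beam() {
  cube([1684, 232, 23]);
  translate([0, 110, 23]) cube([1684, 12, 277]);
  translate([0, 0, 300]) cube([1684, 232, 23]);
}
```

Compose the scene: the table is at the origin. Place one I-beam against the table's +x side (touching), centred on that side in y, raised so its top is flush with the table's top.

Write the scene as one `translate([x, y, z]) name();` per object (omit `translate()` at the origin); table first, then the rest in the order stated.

table();
translate([1117, 234, 366]) I_beam();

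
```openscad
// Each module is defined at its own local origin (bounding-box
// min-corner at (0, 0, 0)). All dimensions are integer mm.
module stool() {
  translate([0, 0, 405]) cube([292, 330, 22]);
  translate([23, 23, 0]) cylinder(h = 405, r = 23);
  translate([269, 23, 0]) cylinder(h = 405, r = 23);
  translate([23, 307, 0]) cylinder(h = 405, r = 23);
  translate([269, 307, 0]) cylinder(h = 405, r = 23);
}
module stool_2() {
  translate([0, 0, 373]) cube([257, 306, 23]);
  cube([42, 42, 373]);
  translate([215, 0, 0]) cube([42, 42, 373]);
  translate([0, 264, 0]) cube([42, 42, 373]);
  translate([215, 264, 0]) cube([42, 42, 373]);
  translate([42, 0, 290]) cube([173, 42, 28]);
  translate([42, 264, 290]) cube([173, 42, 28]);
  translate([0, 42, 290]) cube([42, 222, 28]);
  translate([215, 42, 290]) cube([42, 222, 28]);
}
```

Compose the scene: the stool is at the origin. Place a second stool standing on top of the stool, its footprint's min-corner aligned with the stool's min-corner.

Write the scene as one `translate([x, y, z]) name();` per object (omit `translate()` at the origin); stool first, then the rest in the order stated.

stool();
translate([0, 0, 427]) stool_2();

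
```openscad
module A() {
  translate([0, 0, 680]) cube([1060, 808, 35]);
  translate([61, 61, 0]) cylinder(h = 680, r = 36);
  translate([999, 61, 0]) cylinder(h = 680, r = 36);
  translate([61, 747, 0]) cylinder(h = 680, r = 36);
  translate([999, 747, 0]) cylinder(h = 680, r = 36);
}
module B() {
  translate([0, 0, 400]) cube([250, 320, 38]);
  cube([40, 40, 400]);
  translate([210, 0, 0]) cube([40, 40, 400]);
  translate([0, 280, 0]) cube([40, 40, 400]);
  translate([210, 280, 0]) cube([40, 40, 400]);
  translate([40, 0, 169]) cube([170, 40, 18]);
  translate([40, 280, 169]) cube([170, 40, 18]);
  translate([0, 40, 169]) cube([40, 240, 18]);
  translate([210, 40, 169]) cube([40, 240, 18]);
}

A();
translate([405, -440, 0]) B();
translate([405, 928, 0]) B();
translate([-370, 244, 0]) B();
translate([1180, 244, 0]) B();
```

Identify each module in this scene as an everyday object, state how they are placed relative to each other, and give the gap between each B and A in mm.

Each stool's nearest face is 120 mm from the table's bounding box.

A is a table. B is a stool. Four stools sit around the table at the −y, +y, −x, +x sides. The gap between each stool and the table is 120 mm.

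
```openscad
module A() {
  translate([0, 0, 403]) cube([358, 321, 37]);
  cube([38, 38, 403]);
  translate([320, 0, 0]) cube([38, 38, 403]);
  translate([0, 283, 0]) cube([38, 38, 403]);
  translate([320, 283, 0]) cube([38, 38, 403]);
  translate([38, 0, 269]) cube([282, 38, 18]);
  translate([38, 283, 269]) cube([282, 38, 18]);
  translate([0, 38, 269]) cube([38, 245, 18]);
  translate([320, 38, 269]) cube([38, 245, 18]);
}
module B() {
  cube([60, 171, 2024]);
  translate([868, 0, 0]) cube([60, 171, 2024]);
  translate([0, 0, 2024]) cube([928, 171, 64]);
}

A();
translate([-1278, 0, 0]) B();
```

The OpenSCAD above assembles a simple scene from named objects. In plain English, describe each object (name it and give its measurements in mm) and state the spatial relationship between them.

A is a four-legged stool. The seat is 358×321 mm, 37 mm thick, top at z = 440 mm. It stands on four square legs, each 38×38 mm in cross-section, from z = 0 to the seat underside, each flush with a corner of the seat. Four stretchers, 38 mm wide and 18 mm tall, connect adjacent legs with their undersides at z = 269 mm, each running between the inner faces of the legs it joins and aligned with the legs' outer faces on the other axis.

B is a door frame. The clear opening is 808 mm wide and 2024 mm high. Two 60 mm wide jambs, 171 mm deep, stand either side of the opening from the floor to the top of the opening. A 64 mm thick head sits across the top of both jambs, spanning the full outside width of the frame.

The door frame is on the floor beside the stool on its −x side.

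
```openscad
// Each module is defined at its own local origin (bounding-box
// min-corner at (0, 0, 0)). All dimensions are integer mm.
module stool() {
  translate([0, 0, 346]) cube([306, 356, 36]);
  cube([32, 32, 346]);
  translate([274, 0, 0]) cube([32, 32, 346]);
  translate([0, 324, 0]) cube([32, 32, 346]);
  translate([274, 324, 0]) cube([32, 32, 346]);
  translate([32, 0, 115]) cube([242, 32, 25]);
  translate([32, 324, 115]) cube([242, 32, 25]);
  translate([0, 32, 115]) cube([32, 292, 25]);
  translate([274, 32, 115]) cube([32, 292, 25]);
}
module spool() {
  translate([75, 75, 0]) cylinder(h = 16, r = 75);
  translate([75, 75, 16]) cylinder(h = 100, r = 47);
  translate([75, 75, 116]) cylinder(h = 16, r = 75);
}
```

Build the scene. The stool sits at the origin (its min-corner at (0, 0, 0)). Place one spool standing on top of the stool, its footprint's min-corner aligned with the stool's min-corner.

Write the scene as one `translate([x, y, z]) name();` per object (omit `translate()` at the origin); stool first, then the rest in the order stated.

stool();
translate([0, 0, 382]) spool();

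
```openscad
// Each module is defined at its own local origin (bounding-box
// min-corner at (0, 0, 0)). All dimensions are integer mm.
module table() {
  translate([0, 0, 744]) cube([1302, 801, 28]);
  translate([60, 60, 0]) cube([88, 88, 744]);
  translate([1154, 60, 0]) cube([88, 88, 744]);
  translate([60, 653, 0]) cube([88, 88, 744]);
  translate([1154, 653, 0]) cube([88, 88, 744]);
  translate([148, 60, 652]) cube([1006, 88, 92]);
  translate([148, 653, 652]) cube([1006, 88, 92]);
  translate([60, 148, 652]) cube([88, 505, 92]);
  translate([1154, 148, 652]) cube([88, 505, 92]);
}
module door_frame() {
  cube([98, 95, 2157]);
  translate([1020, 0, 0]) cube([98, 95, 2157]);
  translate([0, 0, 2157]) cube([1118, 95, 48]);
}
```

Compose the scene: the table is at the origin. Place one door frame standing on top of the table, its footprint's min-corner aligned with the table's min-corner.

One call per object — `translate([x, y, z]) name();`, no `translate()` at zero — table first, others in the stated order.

table();
translate([0, 0, 772]) door_frame();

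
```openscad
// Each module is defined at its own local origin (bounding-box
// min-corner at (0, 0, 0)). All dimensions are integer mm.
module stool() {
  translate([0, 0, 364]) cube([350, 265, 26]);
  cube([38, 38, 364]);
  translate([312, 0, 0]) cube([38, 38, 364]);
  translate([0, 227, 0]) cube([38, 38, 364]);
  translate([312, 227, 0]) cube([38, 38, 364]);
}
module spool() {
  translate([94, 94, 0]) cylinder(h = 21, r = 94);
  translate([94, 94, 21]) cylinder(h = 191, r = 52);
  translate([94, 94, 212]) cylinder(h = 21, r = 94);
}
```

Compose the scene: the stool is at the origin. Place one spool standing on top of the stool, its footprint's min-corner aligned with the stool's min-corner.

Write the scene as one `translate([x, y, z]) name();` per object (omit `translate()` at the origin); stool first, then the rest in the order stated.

stool();
translate([0, 0, 390]) spool();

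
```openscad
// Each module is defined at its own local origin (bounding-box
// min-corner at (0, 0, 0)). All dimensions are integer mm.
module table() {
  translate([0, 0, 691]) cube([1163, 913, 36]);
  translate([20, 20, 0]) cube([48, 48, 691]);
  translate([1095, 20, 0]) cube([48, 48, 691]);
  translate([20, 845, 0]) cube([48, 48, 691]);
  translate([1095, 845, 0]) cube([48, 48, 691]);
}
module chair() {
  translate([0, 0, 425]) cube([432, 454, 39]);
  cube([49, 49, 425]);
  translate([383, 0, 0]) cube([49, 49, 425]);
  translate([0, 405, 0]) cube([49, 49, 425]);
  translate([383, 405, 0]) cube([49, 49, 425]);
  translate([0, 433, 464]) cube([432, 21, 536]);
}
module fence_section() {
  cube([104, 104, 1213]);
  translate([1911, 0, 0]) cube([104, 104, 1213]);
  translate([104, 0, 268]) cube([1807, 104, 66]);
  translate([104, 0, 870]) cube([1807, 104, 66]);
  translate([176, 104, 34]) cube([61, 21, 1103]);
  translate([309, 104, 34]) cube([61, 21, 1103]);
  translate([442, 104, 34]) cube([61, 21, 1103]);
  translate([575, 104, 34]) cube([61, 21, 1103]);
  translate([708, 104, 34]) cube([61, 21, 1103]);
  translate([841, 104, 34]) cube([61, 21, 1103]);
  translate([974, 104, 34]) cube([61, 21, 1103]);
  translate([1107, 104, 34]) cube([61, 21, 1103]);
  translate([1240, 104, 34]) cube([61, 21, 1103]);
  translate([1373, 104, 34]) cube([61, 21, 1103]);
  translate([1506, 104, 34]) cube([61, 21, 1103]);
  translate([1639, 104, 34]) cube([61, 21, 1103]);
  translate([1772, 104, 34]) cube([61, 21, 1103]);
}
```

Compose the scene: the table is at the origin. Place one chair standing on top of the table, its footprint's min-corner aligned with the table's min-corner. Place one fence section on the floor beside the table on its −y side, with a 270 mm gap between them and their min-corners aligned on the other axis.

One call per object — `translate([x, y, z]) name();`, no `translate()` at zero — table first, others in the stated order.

table();
translate([0, 0, 727]) chair();
translate([0, -395, 0]) fence_section();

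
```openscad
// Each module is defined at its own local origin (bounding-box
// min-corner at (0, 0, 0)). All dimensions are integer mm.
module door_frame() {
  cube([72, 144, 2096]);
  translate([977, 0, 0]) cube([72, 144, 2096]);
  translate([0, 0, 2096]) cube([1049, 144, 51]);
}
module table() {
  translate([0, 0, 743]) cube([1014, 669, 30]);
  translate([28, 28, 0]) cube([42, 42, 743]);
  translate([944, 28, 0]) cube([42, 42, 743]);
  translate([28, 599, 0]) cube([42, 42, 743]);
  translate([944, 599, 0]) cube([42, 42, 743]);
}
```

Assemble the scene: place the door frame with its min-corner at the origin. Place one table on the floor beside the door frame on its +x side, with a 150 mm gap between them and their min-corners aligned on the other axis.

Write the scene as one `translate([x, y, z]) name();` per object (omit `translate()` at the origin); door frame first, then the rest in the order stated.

door_frame();
translate([1199, 0, 0]) table();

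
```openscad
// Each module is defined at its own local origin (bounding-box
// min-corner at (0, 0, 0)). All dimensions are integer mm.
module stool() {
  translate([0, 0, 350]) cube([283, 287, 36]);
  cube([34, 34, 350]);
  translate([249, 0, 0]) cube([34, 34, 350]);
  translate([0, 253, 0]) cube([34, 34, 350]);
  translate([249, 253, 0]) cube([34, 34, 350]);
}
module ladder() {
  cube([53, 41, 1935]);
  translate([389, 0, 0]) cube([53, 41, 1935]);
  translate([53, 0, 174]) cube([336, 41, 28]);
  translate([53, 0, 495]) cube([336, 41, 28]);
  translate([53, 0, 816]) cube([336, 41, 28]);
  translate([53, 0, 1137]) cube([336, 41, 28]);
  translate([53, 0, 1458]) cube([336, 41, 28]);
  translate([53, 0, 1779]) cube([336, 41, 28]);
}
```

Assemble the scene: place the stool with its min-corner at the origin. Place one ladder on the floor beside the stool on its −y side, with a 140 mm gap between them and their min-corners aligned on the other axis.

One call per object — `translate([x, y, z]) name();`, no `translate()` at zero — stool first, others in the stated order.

stool();
translate([0, -181, 0]) ladder();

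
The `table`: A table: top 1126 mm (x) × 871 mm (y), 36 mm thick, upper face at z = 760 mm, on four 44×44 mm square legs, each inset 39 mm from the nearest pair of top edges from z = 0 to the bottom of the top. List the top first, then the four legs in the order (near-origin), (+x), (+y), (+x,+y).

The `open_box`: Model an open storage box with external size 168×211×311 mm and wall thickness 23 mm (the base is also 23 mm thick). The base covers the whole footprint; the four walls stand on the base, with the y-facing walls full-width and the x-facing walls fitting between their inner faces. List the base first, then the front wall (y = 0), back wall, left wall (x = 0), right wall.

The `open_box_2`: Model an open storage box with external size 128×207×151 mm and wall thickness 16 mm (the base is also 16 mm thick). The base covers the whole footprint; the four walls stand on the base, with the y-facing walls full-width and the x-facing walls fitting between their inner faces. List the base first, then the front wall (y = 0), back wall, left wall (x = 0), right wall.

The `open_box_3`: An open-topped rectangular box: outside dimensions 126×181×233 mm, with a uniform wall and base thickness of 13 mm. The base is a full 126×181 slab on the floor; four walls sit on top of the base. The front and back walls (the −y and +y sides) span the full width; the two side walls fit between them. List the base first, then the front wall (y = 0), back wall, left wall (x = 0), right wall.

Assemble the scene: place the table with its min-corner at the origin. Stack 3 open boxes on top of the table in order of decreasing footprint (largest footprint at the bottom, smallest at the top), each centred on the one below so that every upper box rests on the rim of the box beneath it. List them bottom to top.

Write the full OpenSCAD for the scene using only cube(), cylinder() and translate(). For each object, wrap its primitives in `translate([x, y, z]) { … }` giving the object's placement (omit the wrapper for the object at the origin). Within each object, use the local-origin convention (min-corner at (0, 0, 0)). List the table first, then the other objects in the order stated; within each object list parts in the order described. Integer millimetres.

translate([0, 0, 724]) cube([1126, 871, 36]);
translate([39, 39, 0]) cube([44, 44, 724]);
translate([1043, 39, 0]) cube([44, 44, 724]);
translate([39, 788, 0]) cube([44, 44, 724]);
translate([1043, 788, 0]) cube([44, 44, 724]);
translate([479, 330, 760]) {
  cube([168, 211, 23]);
  translate([0, 0, 23]) cube([168, 23, 288]);
  translate([0, 188, 23]) cube([168, 23, 288]);
  translate([0, 23, 23]) cube([23, 165, 288]);
  translate([145, 23, 23]) cube([23, 165, 288]);
}
translate([499, 332, 1071]) {
  cube([128, 207, 16]);
  translate([0, 0, 16]) cube([128, 16, 135]);
  translate([0, 191, 16]) cube([128, 16, 135]);
  translate([0, 16, 16]) cube([16, 175, 135]);
  translate([112, 16, 16]) cube([16, 175, 135]);
}
translate([500, 345, 1222]) {
  cube([126, 181, 13]);
  translate([0, 0, 13]) cube([126, 13, 220]);
  translate([0, 168, 13]) cube([126, 13, 220]);
  translate([0, 13, 13]) cube([13, 155, 220]);
  translate([113, 13, 13]) cube([13, 155, 220]);
}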